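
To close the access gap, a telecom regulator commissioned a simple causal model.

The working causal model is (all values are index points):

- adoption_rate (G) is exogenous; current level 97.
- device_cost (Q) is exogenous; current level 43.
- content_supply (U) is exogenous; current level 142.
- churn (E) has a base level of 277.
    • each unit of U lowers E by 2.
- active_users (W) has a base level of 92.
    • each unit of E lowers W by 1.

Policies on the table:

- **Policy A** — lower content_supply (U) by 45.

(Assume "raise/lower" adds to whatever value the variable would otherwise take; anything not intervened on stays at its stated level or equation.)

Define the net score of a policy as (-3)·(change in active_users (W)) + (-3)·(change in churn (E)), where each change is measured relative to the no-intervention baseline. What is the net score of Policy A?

Baseline:
  U = 142
  E = 277 − 2·142 = -7
  W = 92 − (-7) = 99
Policy A (U − 45):
  U = 142 − 45 = 97
  E = 277 − 2·97 = 83
  W = 92 − 83 = 9
ΔW = 9 − 99 = -90; ΔE = 83 − (-7) = 90
Score = (-3)·(-90) + (-3)·90 = 0

0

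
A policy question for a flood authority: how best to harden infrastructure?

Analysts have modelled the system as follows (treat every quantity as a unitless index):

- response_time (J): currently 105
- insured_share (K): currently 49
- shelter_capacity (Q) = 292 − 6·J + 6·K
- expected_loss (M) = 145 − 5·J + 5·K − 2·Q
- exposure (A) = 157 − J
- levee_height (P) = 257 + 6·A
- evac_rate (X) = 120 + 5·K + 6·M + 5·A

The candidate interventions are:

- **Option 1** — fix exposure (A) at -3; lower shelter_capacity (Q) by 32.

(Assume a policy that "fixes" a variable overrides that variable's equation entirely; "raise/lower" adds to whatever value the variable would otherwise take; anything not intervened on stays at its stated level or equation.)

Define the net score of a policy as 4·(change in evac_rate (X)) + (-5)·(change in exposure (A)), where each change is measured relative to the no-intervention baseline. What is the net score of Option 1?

Baseline:
  J = 105
  K = 49
  Q = 292 − 6·105 + 6·49 = -44
  M = 145 − 5·105 + 5·49 − 2·(-44) = -47
  A = 157 − 105 = 52
  X = 120 + 5·49 + 6·(-47) + 5·52 = 343
Option 1 (A := -3, Q − 32):
  J = 105
  K = 49
  Q = 292 − 6·105 + 6·49 (−32 from intervention) = -76
  M = 145 − 5·105 + 5·49 − 2·(-76) = 17
  A = -3
  X = 120 + 5·49 + 6·17 + 5·(-3) = 452
ΔX = 452 − 343 = 109; ΔA = -3 − 52 = -55
Score = 4·109 + (-5)·(-55) = 711

711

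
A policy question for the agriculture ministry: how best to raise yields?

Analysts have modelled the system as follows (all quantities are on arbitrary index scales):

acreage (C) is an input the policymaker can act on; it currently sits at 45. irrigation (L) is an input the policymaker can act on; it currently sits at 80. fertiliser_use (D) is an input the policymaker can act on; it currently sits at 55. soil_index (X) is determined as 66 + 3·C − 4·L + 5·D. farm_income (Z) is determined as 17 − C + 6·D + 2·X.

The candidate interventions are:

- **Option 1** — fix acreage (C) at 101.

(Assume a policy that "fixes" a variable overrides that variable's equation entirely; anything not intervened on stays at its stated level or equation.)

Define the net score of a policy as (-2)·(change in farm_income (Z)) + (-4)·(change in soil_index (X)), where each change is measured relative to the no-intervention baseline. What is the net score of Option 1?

-1232

Baseline:
  C = 45
  L = 80
  D = 55
  X = 66 + 3·45 − 4·80 + 5·55 = 156
  Z = 17 − 45 + 6·55 + 2·156 = 614
Option 1 (C := 101):
  C = 101
  L = 80
  D = 55
  X = 66 + 3·101 − 4·80 + 5·55 = 324
  Z = 17 − 101 + 6·55 + 2·324 = 894
ΔZ = 894 − 614 = 280; ΔX = 324 − 156 = 168
Score = (-2)·280 + (-4)·168 = -1232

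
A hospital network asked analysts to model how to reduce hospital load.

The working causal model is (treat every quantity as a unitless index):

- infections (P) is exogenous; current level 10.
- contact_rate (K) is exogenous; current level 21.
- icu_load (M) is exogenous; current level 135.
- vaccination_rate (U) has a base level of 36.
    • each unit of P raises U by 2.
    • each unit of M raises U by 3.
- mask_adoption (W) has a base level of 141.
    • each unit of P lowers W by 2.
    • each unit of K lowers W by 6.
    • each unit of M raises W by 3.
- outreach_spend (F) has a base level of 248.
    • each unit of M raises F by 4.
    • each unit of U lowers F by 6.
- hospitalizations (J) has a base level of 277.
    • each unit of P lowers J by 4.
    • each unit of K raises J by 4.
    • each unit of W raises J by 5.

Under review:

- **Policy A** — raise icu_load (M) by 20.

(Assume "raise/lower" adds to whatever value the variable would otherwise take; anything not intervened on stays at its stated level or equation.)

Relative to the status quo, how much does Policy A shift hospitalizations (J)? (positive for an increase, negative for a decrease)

Baseline:
  P = 10
  K = 21
  M = 135
  W = 141 − 2·10 − 6·21 + 3·135 = 400
  J = 277 − 4·10 + 4·21 + 5·400 = 2321
Policy A (M + 20):
  P = 10
  K = 21
  M = 135 + 20 = 155
  W = 141 − 2·10 − 6·21 + 3·155 = 460
  J = 277 − 4·10 + 4·21 + 5·460 = 2621
Change in J: 2621 − 2321 = 300

300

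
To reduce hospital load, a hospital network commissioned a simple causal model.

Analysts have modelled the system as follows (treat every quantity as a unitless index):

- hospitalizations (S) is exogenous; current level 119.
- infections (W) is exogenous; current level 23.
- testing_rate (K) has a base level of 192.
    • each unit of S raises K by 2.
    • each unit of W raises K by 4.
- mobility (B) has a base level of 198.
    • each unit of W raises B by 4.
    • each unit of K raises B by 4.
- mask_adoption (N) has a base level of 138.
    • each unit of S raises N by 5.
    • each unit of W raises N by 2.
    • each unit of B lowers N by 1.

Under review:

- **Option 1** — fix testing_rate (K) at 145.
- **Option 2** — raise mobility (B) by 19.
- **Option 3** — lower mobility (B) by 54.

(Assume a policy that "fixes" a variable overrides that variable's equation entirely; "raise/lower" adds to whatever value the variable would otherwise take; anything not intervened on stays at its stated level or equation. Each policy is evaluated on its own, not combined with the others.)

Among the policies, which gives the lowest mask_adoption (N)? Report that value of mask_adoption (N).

-1618

Option 1 (K := 145):
  S = 119
  W = 23
  K = 145
  B = 198 + 4·23 + 4·145 = 870
  N = 138 + 5·119 + 2·23 − 870 = -91
Option 2 (B + 19):
  S = 119
  W = 23
  K = 192 + 2·119 + 4·23 = 522
  B = 198 + 4·23 + 4·522 (+19 from intervention) = 2397
  N = 138 + 5·119 + 2·23 − 2397 = -1618
Option 3 (B − 54):
  S = 119
  W = 23
  K = 192 + 2·119 + 4·23 = 522
  B = 198 + 4·23 + 4·522 (−54 from intervention) = 2324
  N = 138 + 5·119 + 2·23 − 2324 = -1545
Comparing — Option 1: N=-91, Option 2: N=-1618, Option 3: N=-1545. Lowest is -1618 (Option 2).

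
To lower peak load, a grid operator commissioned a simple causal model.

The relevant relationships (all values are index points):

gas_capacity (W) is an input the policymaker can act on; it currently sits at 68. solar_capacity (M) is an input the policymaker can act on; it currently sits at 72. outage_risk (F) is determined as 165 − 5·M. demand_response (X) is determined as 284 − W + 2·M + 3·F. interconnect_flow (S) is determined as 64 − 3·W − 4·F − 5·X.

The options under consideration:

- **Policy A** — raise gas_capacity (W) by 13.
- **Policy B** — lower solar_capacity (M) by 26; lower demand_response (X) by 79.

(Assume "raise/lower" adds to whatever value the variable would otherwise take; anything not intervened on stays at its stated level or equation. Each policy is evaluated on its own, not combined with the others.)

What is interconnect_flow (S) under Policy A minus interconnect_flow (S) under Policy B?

Policy A (W + 13):
  W = 68 + 13 = 81
  M = 72
  F = 165 − 5·72 = -195
  X = 284 − 81 + 2·72 + 3·(-195) = -238
  S = 64 − 3·81 − 4·(-195) − 5·(-238) = 1791
Policy B (M − 26, X − 79):
  W = 68
  M = 72 − 26 = 46
  F = 165 − 5·46 = -65
  X = 284 − 68 + 2·46 + 3·(-65) (−79 from intervention) = 34
  S = 64 − 3·68 − 4·(-65) − 5·34 = -50
S: 1791 − (-50) = 1841

1841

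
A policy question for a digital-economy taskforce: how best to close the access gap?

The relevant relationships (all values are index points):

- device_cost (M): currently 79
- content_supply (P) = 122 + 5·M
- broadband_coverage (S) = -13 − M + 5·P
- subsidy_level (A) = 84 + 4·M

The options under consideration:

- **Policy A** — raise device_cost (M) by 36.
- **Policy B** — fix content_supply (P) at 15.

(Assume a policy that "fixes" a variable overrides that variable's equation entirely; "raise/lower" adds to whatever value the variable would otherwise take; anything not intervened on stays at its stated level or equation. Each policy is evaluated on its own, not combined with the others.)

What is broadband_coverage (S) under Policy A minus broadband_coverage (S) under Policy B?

Policy A (M + 36):
  M = 79 + 36 = 115
  P = 122 + 5·115 = 697
  S = -13 − 115 + 5·697 = 3357
Policy B (P := 15):
  M = 79
  P = 15
  S = -13 − 79 + 5·15 = -17
S: 3357 − (-17) = 3374

3374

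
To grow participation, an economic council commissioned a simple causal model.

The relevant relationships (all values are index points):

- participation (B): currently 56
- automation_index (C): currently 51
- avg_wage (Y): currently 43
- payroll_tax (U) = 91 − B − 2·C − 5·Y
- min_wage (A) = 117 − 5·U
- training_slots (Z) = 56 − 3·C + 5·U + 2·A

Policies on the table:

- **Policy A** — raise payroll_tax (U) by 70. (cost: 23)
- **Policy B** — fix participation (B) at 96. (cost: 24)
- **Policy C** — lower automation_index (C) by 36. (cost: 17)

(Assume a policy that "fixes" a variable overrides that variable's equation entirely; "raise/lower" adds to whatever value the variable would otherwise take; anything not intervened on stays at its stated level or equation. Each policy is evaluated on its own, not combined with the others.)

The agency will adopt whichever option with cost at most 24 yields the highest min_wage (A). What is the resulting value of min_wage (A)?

1727

Policy A (U + 70):
  B = 56
  C = 51
  Y = 43
  U = 91 − 56 − 2·51 − 5·43 (+70 from intervention) = -212
  A = 117 − 5·(-212) = 1177
Policy B (B := 96):
  B = 96
  C = 51
  Y = 43
  U = 91 − 96 − 2·51 − 5·43 = -322
  A = 117 − 5·(-322) = 1727
Policy C (C − 36):
  B = 56
  C = 51 − 36 = 15
  Y = 43
  U = 91 − 56 − 2·15 − 5·43 = -210
  A = 117 − 5·(-210) = 1167
Comparing — Policy A: A=1177, Policy B: A=1727, Policy C: A=1167. Highest is 1727 (Policy B).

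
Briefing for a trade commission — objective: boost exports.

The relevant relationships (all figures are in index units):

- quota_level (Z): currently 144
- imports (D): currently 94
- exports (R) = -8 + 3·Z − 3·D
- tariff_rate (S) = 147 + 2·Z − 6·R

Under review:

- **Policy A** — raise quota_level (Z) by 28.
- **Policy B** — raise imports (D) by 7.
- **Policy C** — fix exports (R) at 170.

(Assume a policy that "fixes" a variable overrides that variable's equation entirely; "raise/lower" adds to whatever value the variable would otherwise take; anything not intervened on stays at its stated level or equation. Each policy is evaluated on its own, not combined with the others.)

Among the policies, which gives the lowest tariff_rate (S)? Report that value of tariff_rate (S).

-865

Policy A (Z + 28):
  Z = 144 + 28 = 172
  D = 94
  R = -8 + 3·172 − 3·94 = 226
  S = 147 + 2·172 − 6·226 = -865
Policy B (D + 7):
  Z = 144
  D = 94 + 7 = 101
  R = -8 + 3·144 − 3·101 = 121
  S = 147 + 2·144 − 6·121 = -291
Policy C (R := 170):
  Z = 144
  D = 94
  R = 170
  S = 147 + 2·144 − 6·170 = -585
Comparing — Policy A: S=-865, Policy B: S=-291, Policy C: S=-585. Lowest is -865 (Policy A).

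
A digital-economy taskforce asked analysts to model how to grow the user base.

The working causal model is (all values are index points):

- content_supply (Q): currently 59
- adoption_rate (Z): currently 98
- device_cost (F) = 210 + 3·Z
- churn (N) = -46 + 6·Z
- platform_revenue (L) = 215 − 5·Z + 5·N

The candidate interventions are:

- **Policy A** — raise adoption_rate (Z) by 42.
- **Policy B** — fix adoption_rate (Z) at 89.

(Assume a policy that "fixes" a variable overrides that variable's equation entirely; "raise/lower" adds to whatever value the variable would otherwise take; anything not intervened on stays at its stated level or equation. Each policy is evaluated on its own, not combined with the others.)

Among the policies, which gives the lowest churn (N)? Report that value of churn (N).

488

Policy A (Z + 42):
  Z = 98 + 42 = 140
  N = -46 + 6·140 = 794
Policy B (Z := 89):
  Z = 89
  N = -46 + 6·89 = 488
Comparing — Policy A: N=794, Policy B: N=488. Lowest is 488 (Policy B).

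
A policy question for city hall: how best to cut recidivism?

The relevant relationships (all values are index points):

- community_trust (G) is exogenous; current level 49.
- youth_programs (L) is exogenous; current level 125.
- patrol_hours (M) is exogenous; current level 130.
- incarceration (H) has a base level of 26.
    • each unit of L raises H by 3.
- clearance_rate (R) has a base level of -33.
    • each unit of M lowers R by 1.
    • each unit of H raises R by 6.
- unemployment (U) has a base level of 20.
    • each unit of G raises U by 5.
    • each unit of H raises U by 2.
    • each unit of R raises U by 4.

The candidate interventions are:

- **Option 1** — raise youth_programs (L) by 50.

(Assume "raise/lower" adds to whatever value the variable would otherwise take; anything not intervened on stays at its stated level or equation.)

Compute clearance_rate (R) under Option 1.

3143

Option 1 (L + 50):
  L = 125 + 50 = 175
  M = 130
  H = 26 + 3·175 = 551
  R = -33 − 130 + 6·551 = 3143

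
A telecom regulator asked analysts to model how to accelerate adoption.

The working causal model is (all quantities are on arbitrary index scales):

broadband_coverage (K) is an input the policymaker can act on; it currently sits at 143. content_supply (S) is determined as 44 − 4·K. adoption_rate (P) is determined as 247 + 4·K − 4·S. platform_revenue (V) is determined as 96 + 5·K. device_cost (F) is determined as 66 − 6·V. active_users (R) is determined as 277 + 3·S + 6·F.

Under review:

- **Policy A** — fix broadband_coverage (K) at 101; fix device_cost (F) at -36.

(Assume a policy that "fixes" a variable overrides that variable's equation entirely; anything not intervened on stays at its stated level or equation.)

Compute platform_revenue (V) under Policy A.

601

Policy A (K := 101, F := -36):
  K = 101
  V = 96 + 5·101 = 601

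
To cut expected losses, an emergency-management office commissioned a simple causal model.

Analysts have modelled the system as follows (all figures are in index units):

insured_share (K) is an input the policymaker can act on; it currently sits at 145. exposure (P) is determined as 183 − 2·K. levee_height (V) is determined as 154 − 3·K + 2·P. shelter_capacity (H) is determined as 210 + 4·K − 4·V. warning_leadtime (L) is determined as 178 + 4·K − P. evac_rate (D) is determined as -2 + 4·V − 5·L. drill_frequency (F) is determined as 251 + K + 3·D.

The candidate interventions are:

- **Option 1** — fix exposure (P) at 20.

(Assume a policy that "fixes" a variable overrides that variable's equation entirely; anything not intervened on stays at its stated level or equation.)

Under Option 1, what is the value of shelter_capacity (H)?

1754

Option 1 (P := 20):
  K = 145
  P = 20
  V = 154 − 3·145 + 2·20 = -241
  H = 210 + 4·145 − 4·(-241) = 1754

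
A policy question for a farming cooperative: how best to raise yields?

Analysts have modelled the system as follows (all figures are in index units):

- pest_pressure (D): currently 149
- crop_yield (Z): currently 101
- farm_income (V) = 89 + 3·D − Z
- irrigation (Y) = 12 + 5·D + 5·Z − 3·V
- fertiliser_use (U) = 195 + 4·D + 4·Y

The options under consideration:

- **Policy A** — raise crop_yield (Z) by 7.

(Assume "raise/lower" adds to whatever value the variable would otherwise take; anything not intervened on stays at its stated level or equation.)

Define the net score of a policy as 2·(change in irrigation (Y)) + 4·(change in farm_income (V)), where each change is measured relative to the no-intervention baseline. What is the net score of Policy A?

84

Baseline:
  D = 149
  Z = 101
  V = 89 + 3·149 − 101 = 435
  Y = 12 + 5·149 + 5·101 − 3·435 = -43
Policy A (Z + 7):
  D = 149
  Z = 101 + 7 = 108
  V = 89 + 3·149 − 108 = 428
  Y = 12 + 5·149 + 5·108 − 3·428 = 13
ΔY = 13 − (-43) = 56; ΔV = 428 − 435 = -7
Score = 2·56 + 4·(-7) = 84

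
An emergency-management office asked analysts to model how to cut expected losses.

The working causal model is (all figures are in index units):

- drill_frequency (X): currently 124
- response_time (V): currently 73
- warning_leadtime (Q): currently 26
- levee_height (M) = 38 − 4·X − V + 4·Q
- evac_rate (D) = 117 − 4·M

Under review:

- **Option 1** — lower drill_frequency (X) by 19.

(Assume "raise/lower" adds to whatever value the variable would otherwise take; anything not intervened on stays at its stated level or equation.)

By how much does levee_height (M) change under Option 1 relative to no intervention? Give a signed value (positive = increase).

76

Baseline:
  X = 124
  V = 73
  Q = 26
  M = 38 − 4·124 − 73 + 4·26 = -427
Option 1 (X − 19):
  X = 124 − 19 = 105
  V = 73
  Q = 26
  M = 38 − 4·105 − 73 + 4·26 = -351
Change in M: -351 − (-427) = 76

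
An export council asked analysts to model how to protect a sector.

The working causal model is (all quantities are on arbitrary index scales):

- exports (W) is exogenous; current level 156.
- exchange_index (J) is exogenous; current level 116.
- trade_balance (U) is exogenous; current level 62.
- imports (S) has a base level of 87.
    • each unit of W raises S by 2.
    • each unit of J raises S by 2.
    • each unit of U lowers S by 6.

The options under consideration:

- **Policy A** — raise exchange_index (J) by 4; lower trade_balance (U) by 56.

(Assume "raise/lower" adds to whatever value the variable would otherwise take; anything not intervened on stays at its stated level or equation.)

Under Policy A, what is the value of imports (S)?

Policy A (J + 4, U − 56):
  W = 156
  J = 116 + 4 = 120
  U = 62 − 56 = 6
  S = 87 + 2·156 + 2·120 − 6·6 = 603

603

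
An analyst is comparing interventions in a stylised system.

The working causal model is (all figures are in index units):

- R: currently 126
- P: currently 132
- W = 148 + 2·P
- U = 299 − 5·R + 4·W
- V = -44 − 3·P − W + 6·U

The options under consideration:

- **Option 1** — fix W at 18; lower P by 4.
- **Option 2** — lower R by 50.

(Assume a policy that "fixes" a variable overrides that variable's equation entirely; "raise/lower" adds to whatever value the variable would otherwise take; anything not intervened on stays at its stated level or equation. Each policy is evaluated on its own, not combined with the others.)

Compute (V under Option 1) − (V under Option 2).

-10550

Option 1 (W := 18, P − 4):
  R = 126
  P = 132 − 4 = 128
  W = 18
  U = 299 − 5·126 + 4·18 = -259
  V = -44 − 3·128 − 18 + 6·(-259) = -2000
Option 2 (R − 50):
  R = 126 − 50 = 76
  P = 132
  W = 148 + 2·132 = 412
  U = 299 − 5·76 + 4·412 = 1567
  V = -44 − 3·132 − 412 + 6·1567 = 8550
V: -2000 − 8550 = -10550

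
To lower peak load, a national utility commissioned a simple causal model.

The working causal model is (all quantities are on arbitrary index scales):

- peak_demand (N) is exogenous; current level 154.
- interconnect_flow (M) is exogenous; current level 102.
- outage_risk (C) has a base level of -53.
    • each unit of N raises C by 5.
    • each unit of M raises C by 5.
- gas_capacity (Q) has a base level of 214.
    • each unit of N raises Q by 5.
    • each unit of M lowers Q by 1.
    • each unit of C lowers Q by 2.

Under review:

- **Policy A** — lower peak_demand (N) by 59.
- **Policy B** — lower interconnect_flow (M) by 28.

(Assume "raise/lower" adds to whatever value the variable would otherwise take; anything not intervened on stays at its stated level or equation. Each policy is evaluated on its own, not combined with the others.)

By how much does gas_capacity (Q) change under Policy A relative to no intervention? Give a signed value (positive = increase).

295

Baseline:
  N = 154
  M = 102
  C = -53 + 5·154 + 5·102 = 1227
  Q = 214 + 5·154 − 102 − 2·1227 = -1572
Policy A (N − 59):
  N = 154 − 59 = 95
  M = 102
  C = -53 + 5·95 + 5·102 = 932
  Q = 214 + 5·95 − 102 − 2·932 = -1277
Change in Q: -1277 − (-1572) = 295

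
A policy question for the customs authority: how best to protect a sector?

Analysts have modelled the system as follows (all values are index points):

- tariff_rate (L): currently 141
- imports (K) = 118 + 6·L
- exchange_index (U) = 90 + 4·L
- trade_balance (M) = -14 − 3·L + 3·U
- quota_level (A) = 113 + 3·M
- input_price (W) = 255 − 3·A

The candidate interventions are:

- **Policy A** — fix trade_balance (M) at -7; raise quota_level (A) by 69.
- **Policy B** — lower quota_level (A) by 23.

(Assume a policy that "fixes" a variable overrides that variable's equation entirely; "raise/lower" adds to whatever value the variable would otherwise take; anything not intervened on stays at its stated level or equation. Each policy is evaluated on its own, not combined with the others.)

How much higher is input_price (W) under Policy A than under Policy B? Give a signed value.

13512

Policy A (M := -7, A + 69):
  L = 141
  U = 90 + 4·141 = 654
  M = -7
  A = 113 + 3·(-7) (+69 from intervention) = 161
  W = 255 − 3·161 = -228
Policy B (A − 23):
  L = 141
  U = 90 + 4·141 = 654
  M = -14 − 3·141 + 3·654 = 1525
  A = 113 + 3·1525 (−23 from intervention) = 4665
  W = 255 − 3·4665 = -13740
W: -228 − (-13740) = 13512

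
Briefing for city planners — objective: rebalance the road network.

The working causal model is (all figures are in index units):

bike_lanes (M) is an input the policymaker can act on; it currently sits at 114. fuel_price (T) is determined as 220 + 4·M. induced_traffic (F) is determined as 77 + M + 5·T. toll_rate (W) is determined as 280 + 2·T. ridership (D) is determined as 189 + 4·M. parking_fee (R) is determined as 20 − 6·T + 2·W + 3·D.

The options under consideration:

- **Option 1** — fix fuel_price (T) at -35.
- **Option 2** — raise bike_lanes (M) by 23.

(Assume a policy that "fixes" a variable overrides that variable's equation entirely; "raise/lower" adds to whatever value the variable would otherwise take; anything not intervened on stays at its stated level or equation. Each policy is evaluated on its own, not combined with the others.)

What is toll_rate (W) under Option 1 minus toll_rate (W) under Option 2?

-1606

Option 1 (T := -35):
  M = 114
  T = -35
  W = 280 + 2·(-35) = 210
Option 2 (M + 23):
  M = 114 + 23 = 137
  T = 220 + 4·137 = 768
  W = 280 + 2·768 = 1816
W: 210 − 1816 = -1606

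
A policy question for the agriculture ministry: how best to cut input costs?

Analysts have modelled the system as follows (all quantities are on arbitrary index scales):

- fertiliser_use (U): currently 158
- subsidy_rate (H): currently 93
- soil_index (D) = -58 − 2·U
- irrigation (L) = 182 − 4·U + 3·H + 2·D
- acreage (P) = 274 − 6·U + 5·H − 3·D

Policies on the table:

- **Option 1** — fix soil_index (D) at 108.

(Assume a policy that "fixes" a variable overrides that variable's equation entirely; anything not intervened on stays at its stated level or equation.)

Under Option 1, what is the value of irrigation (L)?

Option 1 (D := 108):
  U = 158
  H = 93
  D = 108
  L = 182 − 4·158 + 3·93 + 2·108 = 45

45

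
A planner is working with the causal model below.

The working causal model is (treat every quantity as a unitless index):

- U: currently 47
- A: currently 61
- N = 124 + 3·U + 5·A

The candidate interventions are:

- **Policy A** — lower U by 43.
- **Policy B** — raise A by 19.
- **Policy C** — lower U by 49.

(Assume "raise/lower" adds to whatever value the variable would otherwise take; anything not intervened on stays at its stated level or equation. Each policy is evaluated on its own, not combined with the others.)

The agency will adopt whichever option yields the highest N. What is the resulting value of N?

Policy A (U − 43):
  U = 47 − 43 = 4
  A = 61
  N = 124 + 3·4 + 5·61 = 441
Policy B (A + 19):
  U = 47
  A = 61 + 19 = 80
  N = 124 + 3·47 + 5·80 = 665
Policy C (U − 49):
  U = 47 − 49 = -2
  A = 61
  N = 124 + 3·(-2) + 5·61 = 423
Comparing — Policy A: N=441, Policy B: N=665, Policy C: N=423. Highest is 665 (Policy B).

665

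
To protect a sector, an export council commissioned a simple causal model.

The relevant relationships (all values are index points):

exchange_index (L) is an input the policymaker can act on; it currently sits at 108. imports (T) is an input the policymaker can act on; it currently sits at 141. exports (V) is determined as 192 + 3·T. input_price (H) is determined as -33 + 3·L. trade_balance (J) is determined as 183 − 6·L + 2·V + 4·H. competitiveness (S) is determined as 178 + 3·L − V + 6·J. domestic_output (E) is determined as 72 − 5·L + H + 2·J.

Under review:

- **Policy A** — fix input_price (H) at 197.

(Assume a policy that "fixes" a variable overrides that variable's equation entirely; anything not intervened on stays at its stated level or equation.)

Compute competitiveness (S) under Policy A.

Policy A (H := 197):
  L = 108
  T = 141
  V = 192 + 3·141 = 615
  H = 197
  J = 183 − 6·108 + 2·615 + 4·197 = 1553
  S = 178 + 3·108 − 615 + 6·1553 = 9205

9205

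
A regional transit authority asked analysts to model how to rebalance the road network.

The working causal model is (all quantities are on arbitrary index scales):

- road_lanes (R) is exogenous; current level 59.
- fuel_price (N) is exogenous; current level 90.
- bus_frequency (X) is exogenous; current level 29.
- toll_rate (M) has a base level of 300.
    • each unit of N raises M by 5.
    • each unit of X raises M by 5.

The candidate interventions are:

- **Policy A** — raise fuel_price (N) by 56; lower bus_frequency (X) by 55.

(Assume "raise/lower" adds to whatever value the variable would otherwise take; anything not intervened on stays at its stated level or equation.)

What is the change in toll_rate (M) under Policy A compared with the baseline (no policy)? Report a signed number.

5

Baseline:
  N = 90
  X = 29
  M = 300 + 5·90 + 5·29 = 895
Policy A (N + 56, X − 55):
  N = 90 + 56 = 146
  X = 29 − 55 = -26
  M = 300 + 5·146 + 5·(-26) = 900
Change in M: 900 − 895 = 5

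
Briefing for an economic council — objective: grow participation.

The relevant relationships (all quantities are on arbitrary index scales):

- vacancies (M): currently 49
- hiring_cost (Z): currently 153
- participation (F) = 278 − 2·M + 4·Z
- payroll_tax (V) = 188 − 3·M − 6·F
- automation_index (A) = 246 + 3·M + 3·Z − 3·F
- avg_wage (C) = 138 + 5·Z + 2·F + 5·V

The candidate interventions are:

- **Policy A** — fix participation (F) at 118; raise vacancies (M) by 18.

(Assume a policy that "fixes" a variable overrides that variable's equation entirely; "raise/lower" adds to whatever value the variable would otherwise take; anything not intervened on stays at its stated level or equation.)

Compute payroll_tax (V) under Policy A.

-721

Policy A (F := 118, M + 18):
  M = 49 + 18 = 67
  Z = 153
  F = 118
  V = 188 − 3·67 − 6·118 = -721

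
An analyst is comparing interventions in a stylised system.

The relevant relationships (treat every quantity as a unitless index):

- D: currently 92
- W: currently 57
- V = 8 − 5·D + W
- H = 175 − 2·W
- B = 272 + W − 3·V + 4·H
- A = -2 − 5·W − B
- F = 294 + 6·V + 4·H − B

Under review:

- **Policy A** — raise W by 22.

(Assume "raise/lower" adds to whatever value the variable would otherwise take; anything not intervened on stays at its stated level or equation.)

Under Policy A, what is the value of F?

Policy A (W + 22):
  D = 92
  W = 57 + 22 = 79
  V = 8 − 5·92 + 79 = -373
  H = 175 − 2·79 = 17
  B = 272 + 79 − 3·(-373) + 4·17 = 1538
  F = 294 + 6·(-373) + 4·17 − 1538 = -3414

-3414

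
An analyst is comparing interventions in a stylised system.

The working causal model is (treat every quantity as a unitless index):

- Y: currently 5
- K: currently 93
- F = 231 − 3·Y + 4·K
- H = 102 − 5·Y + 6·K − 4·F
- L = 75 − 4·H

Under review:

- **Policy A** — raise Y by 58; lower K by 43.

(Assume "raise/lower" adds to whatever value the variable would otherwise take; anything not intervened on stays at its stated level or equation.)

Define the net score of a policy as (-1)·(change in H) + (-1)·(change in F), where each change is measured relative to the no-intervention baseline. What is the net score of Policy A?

Baseline:
  Y = 5
  K = 93
  F = 231 − 3·5 + 4·93 = 588
  H = 102 − 5·5 + 6·93 − 4·588 = -1717
Policy A (Y + 58, K − 43):
  Y = 5 + 58 = 63
  K = 93 − 43 = 50
  F = 231 − 3·63 + 4·50 = 242
  H = 102 − 5·63 + 6·50 − 4·242 = -881
ΔH = -881 − (-1717) = 836; ΔF = 242 − 588 = -346
Score = (-1)·836 + (-1)·(-346) = -490

-490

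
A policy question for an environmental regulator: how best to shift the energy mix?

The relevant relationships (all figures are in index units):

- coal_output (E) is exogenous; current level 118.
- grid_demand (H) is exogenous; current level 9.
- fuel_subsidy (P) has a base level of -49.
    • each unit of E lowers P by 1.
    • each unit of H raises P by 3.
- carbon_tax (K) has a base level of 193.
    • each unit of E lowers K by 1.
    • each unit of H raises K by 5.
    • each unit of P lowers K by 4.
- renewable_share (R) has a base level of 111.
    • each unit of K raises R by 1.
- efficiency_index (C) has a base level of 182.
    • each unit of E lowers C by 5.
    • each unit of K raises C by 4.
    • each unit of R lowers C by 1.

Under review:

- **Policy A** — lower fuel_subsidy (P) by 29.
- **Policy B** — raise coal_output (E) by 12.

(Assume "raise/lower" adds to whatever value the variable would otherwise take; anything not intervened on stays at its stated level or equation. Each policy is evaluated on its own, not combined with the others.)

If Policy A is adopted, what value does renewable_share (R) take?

907

Policy A (P − 29):
  E = 118
  H = 9
  P = -49 − 118 + 3·9 (−29 from intervention) = -169
  K = 193 − 118 + 5·9 − 4·(-169) = 796
  R = 111 + 796 = 907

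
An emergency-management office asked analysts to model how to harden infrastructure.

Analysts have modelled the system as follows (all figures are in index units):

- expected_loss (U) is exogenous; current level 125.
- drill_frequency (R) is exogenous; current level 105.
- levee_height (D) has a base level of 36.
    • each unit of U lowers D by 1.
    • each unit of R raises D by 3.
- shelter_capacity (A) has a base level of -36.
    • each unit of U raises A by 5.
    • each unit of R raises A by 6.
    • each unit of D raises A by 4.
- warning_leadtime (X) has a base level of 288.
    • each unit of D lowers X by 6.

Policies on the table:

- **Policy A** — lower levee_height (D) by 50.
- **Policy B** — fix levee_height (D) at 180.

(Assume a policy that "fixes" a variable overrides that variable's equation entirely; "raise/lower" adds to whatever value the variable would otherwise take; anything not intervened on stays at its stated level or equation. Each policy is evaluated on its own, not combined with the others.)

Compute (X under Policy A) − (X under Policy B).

24

Policy A (D − 50):
  U = 125
  R = 105
  D = 36 − 125 + 3·105 (−50 from intervention) = 176
  X = 288 − 6·176 = -768
Policy B (D := 180):
  U = 125
  R = 105
  D = 180
  X = 288 − 6·180 = -792
X: -768 − (-792) = 24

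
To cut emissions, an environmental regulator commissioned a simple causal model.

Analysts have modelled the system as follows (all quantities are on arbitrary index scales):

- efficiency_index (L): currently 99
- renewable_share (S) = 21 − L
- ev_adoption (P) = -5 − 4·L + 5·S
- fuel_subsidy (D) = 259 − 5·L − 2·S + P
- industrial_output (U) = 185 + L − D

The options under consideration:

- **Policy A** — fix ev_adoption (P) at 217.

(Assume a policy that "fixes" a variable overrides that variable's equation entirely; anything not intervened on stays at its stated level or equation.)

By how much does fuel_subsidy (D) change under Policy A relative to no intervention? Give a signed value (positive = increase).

Baseline:
  L = 99
  S = 21 − 99 = -78
  P = -5 − 4·99 + 5·(-78) = -791
  D = 259 − 5·99 − 2·(-78) + (-791) = -871
Policy A (P := 217):
  L = 99
  S = 21 − 99 = -78
  P = 217
  D = 259 − 5·99 − 2·(-78) + 217 = 137
Change in D: 137 − (-871) = 1008

1008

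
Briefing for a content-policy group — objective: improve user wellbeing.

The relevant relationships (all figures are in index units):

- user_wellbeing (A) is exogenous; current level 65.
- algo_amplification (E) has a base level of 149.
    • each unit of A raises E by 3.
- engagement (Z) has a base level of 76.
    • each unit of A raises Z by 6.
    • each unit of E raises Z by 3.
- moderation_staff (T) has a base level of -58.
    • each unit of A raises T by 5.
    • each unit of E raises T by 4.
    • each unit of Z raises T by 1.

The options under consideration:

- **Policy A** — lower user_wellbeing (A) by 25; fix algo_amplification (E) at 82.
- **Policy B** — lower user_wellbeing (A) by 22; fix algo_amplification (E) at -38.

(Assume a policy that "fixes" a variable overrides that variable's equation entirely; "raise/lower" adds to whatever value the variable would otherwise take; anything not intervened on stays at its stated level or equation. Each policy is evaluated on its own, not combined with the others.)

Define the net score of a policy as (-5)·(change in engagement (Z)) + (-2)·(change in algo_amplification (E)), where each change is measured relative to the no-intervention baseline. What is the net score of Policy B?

7154

Baseline:
  A = 65
  E = 149 + 3·65 = 344
  Z = 76 + 6·65 + 3·344 = 1498
Policy B (A − 22, E := -38):
  A = 65 − 22 = 43
  E = -38
  Z = 76 + 6·43 + 3·(-38) = 220
ΔZ = 220 − 1498 = -1278; ΔE = -38 − 344 = -382
Score = (-5)·(-1278) + (-2)·(-382) = 7154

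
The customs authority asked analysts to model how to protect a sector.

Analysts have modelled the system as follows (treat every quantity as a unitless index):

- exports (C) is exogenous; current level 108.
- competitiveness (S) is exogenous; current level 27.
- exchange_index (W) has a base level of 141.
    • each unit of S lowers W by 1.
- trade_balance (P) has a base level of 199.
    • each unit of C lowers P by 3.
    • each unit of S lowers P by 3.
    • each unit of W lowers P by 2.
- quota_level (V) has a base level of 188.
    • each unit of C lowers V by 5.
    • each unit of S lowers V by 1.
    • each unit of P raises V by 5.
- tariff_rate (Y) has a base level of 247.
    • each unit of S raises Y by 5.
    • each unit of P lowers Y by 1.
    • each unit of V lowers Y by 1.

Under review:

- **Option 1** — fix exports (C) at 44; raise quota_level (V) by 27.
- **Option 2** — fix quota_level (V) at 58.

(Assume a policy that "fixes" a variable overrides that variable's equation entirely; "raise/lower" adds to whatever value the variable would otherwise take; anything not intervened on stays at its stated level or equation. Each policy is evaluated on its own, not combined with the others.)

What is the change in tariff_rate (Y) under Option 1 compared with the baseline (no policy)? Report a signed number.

Baseline:
  C = 108
  S = 27
  W = 141 − 27 = 114
  P = 199 − 3·108 − 3·27 − 2·114 = -434
  V = 188 − 5·108 − 27 + 5·(-434) = -2549
  Y = 247 + 5·27 − (-434) − (-2549) = 3365
Option 1 (C := 44, V + 27):
  C = 44
  S = 27
  W = 141 − 27 = 114
  P = 199 − 3·44 − 3·27 − 2·114 = -242
  V = 188 − 5·44 − 27 + 5·(-242) (+27 from intervention) = -1242
  Y = 247 + 5·27 − (-242) − (-1242) = 1866
Change in Y: 1866 − 3365 = -1499

-1499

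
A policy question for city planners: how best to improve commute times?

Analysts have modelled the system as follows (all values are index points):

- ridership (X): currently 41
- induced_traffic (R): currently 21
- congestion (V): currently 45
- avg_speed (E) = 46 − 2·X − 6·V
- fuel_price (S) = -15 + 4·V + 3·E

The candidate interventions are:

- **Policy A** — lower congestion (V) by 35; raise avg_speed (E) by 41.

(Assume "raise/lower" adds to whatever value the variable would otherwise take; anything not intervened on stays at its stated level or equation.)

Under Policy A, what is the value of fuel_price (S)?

-140

Policy A (V − 35, E + 41):
  X = 41
  V = 45 − 35 = 10
  E = 46 − 2·41 − 6·10 (+41 from intervention) = -55
  S = -15 + 4·10 + 3·(-55) = -140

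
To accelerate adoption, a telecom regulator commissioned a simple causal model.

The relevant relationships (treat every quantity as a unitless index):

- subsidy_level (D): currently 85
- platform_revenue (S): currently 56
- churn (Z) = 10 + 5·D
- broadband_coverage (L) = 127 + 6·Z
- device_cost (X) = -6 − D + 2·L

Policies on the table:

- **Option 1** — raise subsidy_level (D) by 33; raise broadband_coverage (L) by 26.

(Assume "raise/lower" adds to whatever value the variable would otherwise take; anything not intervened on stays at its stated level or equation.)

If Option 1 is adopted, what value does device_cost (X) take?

7382

Option 1 (D + 33, L + 26):
  D = 85 + 33 = 118
  Z = 10 + 5·118 = 600
  L = 127 + 6·600 (+26 from intervention) = 3753
  X = -6 − 118 + 2·3753 = 7382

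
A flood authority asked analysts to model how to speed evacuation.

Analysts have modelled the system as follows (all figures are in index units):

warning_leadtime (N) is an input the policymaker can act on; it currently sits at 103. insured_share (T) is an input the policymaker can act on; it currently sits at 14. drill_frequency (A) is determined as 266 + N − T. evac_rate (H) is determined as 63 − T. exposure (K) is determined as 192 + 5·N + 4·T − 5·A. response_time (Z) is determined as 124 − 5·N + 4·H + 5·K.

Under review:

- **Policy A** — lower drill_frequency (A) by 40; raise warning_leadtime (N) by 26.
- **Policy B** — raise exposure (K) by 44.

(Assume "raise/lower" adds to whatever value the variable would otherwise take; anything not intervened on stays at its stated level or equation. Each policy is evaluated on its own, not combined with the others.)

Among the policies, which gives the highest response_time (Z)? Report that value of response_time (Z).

Policy A (A − 40, N + 26):
  N = 103 + 26 = 129
  T = 14
  A = 266 + 129 − 14 (−40 from intervention) = 341
  H = 63 − 14 = 49
  K = 192 + 5·129 + 4·14 − 5·341 = -812
  Z = 124 − 5·129 + 4·49 + 5·(-812) = -4385
Policy B (K + 44):
  N = 103
  T = 14
  A = 266 + 103 − 14 = 355
  H = 63 − 14 = 49
  K = 192 + 5·103 + 4·14 − 5·355 (+44 from intervention) = -968
  Z = 124 − 5·103 + 4·49 + 5·(-968) = -5035
Comparing — Policy A: Z=-4385, Policy B: Z=-5035. Highest is -4385 (Policy A).

-4385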